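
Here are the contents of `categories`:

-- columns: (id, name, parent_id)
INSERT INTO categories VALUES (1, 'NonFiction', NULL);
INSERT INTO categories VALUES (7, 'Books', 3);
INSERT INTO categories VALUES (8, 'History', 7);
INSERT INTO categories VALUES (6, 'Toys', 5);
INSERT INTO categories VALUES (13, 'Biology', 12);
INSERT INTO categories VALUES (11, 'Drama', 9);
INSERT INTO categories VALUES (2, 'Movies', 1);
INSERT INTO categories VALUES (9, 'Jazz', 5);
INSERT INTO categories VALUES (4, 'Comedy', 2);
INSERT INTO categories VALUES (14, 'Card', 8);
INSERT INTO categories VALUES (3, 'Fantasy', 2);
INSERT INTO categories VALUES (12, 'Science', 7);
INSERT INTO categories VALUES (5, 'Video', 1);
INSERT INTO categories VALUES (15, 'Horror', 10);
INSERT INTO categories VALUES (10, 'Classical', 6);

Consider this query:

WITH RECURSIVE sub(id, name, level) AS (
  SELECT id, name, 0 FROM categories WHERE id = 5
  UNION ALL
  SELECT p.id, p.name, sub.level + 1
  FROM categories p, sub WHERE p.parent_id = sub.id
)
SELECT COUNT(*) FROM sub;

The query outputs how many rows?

Base: id=5 (Video) at level 0.
Iteration 1: rows with parent_id in {5} -> Toys (id 6, level 1), Jazz (id 9, level 1).
Iteration 2: rows with parent_id in {6,9} -> Classical (id 10, level 2), Drama (id 11, level 2).
Iteration 3: rows with parent_id in {10,11} -> Horror (id 15, level 3).
Iteration 4: no rows with parent_id in {15}; recursion stops.
Total rows emitted: 6.

6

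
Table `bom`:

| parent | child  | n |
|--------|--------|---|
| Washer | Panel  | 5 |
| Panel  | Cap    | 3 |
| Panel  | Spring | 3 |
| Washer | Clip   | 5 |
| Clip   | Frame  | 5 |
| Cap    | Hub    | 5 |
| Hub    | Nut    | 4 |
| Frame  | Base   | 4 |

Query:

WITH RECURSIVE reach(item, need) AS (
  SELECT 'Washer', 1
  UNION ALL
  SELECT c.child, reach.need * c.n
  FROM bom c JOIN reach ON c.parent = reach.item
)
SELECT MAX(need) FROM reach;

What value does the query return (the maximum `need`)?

300

Base: (Washer, need=1).
Iteration 1: components of {Washer} -> Clip = 1*5 = 5, Panel = 1*5 = 5.
Iteration 2: components of {Clip,Panel} -> Cap = 5*3 = 15, Frame = 5*5 = 25, Spring = 5*3 = 15.
Iteration 3: components of {Cap,Frame,Spring} -> Base = 25*4 = 100, Hub = 15*5 = 75.
Iteration 4: components of {Base,Hub} -> Nut = 75*4 = 300.
Iteration 5: no further components; recursion stops.
need values: 1, 5, 5, 15, 15, 25, 75, 100, 300; the maximum is 300.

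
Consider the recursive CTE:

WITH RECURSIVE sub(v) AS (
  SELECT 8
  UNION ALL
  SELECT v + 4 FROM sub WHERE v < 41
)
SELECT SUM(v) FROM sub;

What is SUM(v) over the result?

260

Base: v=8.
Iteration 1: 8 < 41 holds -> v = 8 + 4 = 12.
Iteration 2: 12 < 41 holds -> v = 12 + 4 = 16.
Iteration 3: 16 < 41 holds -> v = 16 + 4 = 20.
Iteration 4: 20 < 41 holds -> v = 20 + 4 = 24.
Iteration 5: 24 < 41 holds -> v = 24 + 4 = 28.
Iteration 6: 28 < 41 holds -> v = 28 + 4 = 32.
Iteration 7: 32 < 41 holds -> v = 32 + 4 = 36.
Iteration 8: 36 < 41 holds -> v = 36 + 4 = 40.
Iteration 9: 40 < 41 holds -> v = 40 + 4 = 44.
Iteration 10: 44 < 41 fails; recursion stops.
SUM(v) = 8 + 12 + 16 + 20 + 24 + 28 + 32 + 36 + 40 + 44 = 260.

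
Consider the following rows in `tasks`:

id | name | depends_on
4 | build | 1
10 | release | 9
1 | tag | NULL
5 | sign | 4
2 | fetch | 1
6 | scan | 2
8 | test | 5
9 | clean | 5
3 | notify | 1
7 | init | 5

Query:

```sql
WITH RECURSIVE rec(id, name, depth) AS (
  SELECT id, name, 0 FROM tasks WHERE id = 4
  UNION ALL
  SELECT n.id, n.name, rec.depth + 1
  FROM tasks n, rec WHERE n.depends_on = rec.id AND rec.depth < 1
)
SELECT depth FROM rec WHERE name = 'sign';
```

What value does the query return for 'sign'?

Base: id=4 (build) at depth 0.
Iteration 1: rows with depends_on in {4} -> sign (id 5, depth 1).
Iteration 2: depth < 1 fails for all current rows; recursion stops.

1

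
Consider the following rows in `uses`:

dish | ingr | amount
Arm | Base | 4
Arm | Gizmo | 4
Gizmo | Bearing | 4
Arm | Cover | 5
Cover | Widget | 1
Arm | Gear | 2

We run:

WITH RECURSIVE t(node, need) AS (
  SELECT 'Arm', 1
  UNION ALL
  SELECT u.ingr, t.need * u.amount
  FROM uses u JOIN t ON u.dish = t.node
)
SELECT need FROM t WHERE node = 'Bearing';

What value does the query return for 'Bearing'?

16

Base: (Arm, need=1).
Iteration 1: components of {Arm} -> Base = 1*4 = 4, Cover = 1*5 = 5, Gear = 1*2 = 2, Gizmo = 1*4 = 4.
Iteration 2: components of {Base,Cover,Gear,Gizmo} -> Bearing = 4*4 = 16, Widget = 5*1 = 5.
Iteration 3: no further components; recursion stops.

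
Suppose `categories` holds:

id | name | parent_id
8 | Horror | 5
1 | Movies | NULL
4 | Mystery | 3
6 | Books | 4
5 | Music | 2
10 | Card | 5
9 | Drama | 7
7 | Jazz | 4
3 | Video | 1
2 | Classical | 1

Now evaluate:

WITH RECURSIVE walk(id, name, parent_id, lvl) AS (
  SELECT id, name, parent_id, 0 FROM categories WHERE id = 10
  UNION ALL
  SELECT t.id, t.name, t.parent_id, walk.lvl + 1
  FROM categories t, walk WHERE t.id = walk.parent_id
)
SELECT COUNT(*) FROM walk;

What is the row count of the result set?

4

Base: id=10 (Card), parent_id=5, lvl 0.
Iteration 1: join on id=5 -> Music (id 5, parent_id=2, lvl 1).
Iteration 2: join on id=2 -> Classical (id 2, parent_id=1, lvl 2).
Iteration 3: join on id=1 -> Movies (id 1, parent_id=NULL, lvl 3).
Iteration 4: parent_id is NULL; no match; recursion stops.
Total rows emitted: 4.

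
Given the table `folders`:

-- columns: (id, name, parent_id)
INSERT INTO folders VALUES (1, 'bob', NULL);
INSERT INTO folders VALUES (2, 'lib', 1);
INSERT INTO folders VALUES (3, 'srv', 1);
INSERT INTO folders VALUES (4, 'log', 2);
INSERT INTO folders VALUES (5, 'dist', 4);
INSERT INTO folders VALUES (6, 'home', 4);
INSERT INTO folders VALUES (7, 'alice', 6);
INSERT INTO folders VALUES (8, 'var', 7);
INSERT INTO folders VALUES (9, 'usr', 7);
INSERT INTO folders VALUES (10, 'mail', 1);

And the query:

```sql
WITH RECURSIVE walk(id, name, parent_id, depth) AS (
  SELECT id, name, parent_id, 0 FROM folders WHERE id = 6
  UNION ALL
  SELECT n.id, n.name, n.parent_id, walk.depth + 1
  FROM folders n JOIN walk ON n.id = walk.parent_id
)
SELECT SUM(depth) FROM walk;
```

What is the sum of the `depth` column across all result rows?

Base: id=6 (home), parent_id=4, depth 0.
Iteration 1: join on id=4 -> log (id 4, parent_id=2, depth 1).
Iteration 2: join on id=2 -> lib (id 2, parent_id=1, depth 2).
Iteration 3: join on id=1 -> bob (id 1, parent_id=NULL, depth 3).
Iteration 4: parent_id is NULL; no match; recursion stops.
SUM(depth) = 0 + 1 + 2 + 3 = 6.

6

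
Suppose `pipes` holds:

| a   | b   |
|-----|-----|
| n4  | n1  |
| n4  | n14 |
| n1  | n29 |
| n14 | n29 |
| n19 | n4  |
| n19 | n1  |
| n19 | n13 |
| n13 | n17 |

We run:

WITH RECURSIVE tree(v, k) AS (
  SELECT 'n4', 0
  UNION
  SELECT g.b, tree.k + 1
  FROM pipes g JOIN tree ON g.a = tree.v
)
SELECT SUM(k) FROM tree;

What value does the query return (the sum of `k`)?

Base: (n4, k=0).
Iteration 1: edges from {n4} -> (n1, k=1), (n14, k=1).
Iteration 2: edges from {n1,n14} -> (n29, k=2). [UNION drops 1 duplicate row(s)]
Iteration 3: no outgoing edges from {n29}; recursion stops.
SUM(k) = 0 + 1 + 1 + 2 = 4.

4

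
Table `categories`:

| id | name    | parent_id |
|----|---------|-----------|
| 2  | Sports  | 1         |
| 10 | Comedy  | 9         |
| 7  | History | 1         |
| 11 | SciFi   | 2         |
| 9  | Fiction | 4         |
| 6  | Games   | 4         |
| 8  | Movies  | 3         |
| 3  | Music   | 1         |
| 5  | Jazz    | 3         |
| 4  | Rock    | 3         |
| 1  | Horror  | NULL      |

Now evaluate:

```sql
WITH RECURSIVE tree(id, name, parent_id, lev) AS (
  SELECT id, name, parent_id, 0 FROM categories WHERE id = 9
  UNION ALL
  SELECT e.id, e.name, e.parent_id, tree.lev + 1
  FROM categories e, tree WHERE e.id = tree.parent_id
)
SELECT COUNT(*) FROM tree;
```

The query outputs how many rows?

4

Base: id=9 (Fiction), parent_id=4, lev 0.
Iteration 1: join on id=4 -> Rock (id 4, parent_id=3, lev 1).
Iteration 2: join on id=3 -> Music (id 3, parent_id=1, lev 2).
Iteration 3: join on id=1 -> Horror (id 1, parent_id=NULL, lev 3).
Iteration 4: parent_id is NULL; no match; recursion stops.
Total rows emitted: 4.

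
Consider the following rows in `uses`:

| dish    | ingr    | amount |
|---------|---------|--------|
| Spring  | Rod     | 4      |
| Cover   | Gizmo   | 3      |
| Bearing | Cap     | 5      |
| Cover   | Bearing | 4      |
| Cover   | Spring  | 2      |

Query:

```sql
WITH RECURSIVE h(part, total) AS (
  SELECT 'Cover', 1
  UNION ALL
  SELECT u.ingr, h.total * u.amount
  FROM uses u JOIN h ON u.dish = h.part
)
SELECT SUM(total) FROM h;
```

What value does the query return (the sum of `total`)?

38

Base: (Cover, total=1).
Iteration 1: components of {Cover} -> Bearing = 1*4 = 4, Gizmo = 1*3 = 3, Spring = 1*2 = 2.
Iteration 2: components of {Bearing,Gizmo,Spring} -> Cap = 4*5 = 20, Rod = 2*4 = 8.
Iteration 3: no further components; recursion stops.
SUM(total) = 1 + 4 + 2 + 3 + 20 + 8 = 38.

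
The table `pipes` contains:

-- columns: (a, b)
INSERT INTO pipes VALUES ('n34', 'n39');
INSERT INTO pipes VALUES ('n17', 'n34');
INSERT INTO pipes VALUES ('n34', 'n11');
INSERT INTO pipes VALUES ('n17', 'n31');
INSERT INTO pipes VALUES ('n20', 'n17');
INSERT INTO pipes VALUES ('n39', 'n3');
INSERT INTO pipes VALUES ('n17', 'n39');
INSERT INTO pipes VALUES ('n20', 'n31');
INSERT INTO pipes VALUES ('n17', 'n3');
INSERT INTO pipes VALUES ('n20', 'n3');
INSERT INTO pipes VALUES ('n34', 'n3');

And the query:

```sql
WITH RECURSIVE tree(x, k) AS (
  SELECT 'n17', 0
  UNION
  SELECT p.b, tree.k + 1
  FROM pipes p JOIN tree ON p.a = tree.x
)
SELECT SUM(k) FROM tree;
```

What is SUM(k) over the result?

Base: (n17, k=0).
Iteration 1: edges from {n17} -> (n3, k=1), (n31, k=1), (n34, k=1), (n39, k=1).
Iteration 2: edges from {n3,n31,n34,n39} -> (n11, k=2), (n3, k=2), (n39, k=2). [UNION drops 1 duplicate row(s)]
Iteration 3: edges from {n11,n3,n39} -> (n3, k=3).
Iteration 4: no outgoing edges from {n3}; recursion stops.
SUM(k) = 0 + 1 + 1 + 1 + 1 + 2 + 2 + 2 + 3 = 13.

13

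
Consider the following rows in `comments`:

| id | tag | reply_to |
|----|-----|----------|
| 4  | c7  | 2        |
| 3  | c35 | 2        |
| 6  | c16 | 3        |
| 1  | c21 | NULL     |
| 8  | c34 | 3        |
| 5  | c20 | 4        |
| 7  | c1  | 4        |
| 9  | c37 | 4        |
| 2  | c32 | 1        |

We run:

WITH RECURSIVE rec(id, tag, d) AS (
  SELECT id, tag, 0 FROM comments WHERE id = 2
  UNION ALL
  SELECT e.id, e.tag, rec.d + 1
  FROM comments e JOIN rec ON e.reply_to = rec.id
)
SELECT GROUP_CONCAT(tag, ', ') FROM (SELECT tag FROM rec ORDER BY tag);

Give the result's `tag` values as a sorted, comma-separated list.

Base: id=2 (c32) at d 0.
Iteration 1: rows with reply_to in {2} -> c35 (id 3, d 1), c7 (id 4, d 1).
Iteration 2: rows with reply_to in {3,4} -> c20 (id 5, d 2), c16 (id 6, d 2), c1 (id 7, d 2), c34 (id 8, d 2), c37 (id 9, d 2).
Iteration 3: no rows with reply_to in {5,6,7,8,9}; recursion stops.

c1, c16, c20, c32, c34, c35, c37, c7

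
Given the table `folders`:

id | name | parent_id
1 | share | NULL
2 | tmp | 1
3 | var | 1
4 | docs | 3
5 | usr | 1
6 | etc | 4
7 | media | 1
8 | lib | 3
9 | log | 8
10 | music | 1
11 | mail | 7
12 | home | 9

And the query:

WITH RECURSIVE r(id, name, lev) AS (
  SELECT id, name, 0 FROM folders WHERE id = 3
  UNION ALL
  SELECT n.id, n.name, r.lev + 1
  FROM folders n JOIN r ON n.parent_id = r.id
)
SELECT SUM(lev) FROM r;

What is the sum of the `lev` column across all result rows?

9

Base: id=3 (var) at lev 0.
Iteration 1: rows with parent_id in {3} -> docs (id 4, lev 1), lib (id 8, lev 1).
Iteration 2: rows with parent_id in {4,8} -> etc (id 6, lev 2), log (id 9, lev 2).
Iteration 3: rows with parent_id in {6,9} -> home (id 12, lev 3).
Iteration 4: no rows with parent_id in {12}; recursion stops.
SUM(lev) = 0 + 1 + 1 + 2 + 2 + 3 = 9.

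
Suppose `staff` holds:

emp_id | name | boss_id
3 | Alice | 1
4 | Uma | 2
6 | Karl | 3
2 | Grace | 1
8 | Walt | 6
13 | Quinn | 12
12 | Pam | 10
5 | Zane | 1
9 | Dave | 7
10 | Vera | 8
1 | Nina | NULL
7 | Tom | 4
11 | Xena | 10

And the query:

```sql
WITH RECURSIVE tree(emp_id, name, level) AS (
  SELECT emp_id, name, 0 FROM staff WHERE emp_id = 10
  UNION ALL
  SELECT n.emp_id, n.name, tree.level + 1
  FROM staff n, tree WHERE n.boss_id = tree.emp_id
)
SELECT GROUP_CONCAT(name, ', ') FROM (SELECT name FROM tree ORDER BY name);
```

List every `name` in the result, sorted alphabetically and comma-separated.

Pam, Quinn, Vera, Xena

Base: emp_id=10 (Vera) at level 0.
Iteration 1: rows with boss_id in {10} -> Xena (id 11, level 1), Pam (id 12, level 1).
Iteration 2: rows with boss_id in {11,12} -> Quinn (id 13, level 2).
Iteration 3: no rows with boss_id in {13}; recursion stops.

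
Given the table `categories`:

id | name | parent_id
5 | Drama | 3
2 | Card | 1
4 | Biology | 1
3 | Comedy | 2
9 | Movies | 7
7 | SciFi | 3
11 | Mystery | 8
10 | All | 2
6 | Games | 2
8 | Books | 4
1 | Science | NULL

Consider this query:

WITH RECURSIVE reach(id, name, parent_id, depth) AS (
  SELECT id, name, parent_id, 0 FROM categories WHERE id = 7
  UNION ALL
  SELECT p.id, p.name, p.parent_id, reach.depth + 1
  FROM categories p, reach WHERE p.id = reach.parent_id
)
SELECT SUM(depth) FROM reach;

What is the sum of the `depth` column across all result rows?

6

Base: id=7 (SciFi), parent_id=3, depth 0.
Iteration 1: join on id=3 -> Comedy (id 3, parent_id=2, depth 1).
Iteration 2: join on id=2 -> Card (id 2, parent_id=1, depth 2).
Iteration 3: join on id=1 -> Science (id 1, parent_id=NULL, depth 3).
Iteration 4: parent_id is NULL; no match; recursion stops.
SUM(depth) = 0 + 1 + 2 + 3 = 6.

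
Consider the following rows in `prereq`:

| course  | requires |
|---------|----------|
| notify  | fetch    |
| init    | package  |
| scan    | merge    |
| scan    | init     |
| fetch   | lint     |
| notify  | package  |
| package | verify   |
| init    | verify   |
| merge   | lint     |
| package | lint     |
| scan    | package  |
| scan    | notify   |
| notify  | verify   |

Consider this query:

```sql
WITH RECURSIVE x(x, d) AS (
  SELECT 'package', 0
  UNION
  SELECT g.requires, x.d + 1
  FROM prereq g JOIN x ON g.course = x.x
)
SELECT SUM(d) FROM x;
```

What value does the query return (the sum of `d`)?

Base: (package, d=0).
Iteration 1: edges from {package} -> (lint, d=1), (verify, d=1).
Iteration 2: no outgoing edges from {lint,verify}; recursion stops.
SUM(d) = 0 + 1 + 1 = 2.

2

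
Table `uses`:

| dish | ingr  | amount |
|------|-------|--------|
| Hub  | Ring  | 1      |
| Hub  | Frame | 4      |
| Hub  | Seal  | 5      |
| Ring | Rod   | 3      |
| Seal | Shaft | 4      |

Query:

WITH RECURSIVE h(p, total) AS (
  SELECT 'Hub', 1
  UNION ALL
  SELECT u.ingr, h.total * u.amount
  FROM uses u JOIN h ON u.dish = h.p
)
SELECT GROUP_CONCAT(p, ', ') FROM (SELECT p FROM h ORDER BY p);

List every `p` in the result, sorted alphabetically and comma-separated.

Frame, Hub, Ring, Rod, Seal, Shaft

Base: (Hub, total=1).
Iteration 1: components of {Hub} -> Frame = 1*4 = 4, Ring = 1*1 = 1, Seal = 1*5 = 5.
Iteration 2: components of {Frame,Ring,Seal} -> Rod = 1*3 = 3, Shaft = 5*4 = 20.
Iteration 3: no further components; recursion stops.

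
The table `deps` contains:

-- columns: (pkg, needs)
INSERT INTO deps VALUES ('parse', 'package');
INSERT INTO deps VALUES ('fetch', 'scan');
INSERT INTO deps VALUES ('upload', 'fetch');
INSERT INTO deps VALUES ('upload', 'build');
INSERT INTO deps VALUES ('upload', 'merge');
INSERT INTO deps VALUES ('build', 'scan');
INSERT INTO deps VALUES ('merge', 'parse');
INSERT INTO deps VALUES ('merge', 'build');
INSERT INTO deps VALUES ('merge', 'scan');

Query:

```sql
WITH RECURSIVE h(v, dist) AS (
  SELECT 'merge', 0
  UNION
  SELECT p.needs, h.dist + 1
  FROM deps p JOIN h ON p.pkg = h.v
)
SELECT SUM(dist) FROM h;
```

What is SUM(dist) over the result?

7

Base: (merge, dist=0).
Iteration 1: edges from {merge} -> (build, dist=1), (parse, dist=1), (scan, dist=1).
Iteration 2: edges from {build,parse,scan} -> (package, dist=2), (scan, dist=2).
Iteration 3: no outgoing edges from {package,scan}; recursion stops.
SUM(dist) = 0 + 1 + 1 + 1 + 2 + 2 = 7.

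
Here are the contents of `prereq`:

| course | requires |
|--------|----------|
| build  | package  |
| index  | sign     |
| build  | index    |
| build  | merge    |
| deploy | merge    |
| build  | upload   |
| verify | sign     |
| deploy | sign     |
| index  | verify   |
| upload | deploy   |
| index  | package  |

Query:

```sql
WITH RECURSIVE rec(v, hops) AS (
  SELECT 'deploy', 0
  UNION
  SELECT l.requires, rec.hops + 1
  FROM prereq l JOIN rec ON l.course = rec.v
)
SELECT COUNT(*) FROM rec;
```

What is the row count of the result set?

Base: (deploy, hops=0).
Iteration 1: edges from {deploy} -> (merge, hops=1), (sign, hops=1).
Iteration 2: no outgoing edges from {merge,sign}; recursion stops.
Total rows emitted: 3.

3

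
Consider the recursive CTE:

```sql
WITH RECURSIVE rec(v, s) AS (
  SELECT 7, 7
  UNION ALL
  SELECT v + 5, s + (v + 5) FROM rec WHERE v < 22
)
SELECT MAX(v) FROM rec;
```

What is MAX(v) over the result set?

Base: v=7, s=7.
Iteration 1: 7 < 22 holds -> v = 7 + 5 = 12, s = 7 + 12 = 19.
Iteration 2: 12 < 22 holds -> v = 12 + 5 = 17, s = 19 + 17 = 36.
Iteration 3: 17 < 22 holds -> v = 17 + 5 = 22, s = 36 + 22 = 58.
Iteration 4: 22 < 22 fails; recursion stops.
v values: 7, 12, 17, 22; the maximum is 22.

22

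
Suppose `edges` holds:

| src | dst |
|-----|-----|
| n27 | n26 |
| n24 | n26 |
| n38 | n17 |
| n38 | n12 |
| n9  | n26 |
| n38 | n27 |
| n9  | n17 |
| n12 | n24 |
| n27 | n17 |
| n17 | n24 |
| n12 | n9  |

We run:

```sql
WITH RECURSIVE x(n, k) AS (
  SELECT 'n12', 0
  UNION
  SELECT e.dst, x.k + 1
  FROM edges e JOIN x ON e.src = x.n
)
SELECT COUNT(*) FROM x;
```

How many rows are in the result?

Base: (n12, k=0).
Iteration 1: edges from {n12} -> (n24, k=1), (n9, k=1).
Iteration 2: edges from {n24,n9} -> (n17, k=2), (n26, k=2). [UNION drops 1 duplicate row(s)]
Iteration 3: edges from {n17,n26} -> (n24, k=3).
Iteration 4: edges from {n24} -> (n26, k=4).
Iteration 5: no outgoing edges from {n26}; recursion stops.
Total rows emitted: 7.

7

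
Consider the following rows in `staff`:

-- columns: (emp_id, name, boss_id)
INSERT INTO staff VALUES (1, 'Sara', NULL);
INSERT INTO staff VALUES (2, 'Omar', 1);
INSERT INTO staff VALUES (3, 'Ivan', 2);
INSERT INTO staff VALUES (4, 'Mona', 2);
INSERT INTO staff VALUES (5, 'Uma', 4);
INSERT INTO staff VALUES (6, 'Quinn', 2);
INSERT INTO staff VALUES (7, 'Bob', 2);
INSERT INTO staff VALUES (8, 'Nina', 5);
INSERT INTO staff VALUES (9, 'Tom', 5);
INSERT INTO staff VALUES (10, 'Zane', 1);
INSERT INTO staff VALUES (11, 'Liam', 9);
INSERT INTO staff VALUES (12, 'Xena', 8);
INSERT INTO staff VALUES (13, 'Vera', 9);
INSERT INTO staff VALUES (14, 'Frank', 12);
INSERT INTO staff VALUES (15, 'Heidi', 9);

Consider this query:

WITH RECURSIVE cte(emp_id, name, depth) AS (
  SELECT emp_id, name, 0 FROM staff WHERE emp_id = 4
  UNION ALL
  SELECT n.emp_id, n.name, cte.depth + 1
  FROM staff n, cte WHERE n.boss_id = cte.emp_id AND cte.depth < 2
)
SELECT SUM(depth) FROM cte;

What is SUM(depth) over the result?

Base: emp_id=4 (Mona) at depth 0.
Iteration 1: rows with boss_id in {4} -> Uma (id 5, depth 1).
Iteration 2: rows with boss_id in {5} -> Nina (id 8, depth 2), Tom (id 9, depth 2).
Iteration 3: depth < 2 fails for all current rows; recursion stops.
SUM(depth) = 0 + 1 + 2 + 2 = 5.

5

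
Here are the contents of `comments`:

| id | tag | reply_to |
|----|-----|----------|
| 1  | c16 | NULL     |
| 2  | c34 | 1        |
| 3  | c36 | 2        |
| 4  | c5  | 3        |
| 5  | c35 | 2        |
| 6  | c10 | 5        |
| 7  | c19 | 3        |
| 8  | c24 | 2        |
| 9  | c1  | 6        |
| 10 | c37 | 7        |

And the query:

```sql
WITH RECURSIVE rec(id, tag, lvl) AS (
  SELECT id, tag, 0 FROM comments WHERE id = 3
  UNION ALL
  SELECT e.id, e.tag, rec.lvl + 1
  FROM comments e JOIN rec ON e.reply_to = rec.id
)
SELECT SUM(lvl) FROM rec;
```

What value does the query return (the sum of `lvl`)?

Base: id=3 (c36) at lvl 0.
Iteration 1: rows with reply_to in {3} -> c5 (id 4, lvl 1), c19 (id 7, lvl 1).
Iteration 2: rows with reply_to in {4,7} -> c37 (id 10, lvl 2).
Iteration 3: no rows with reply_to in {10}; recursion stops.
SUM(lvl) = 0 + 1 + 1 + 2 = 4.

4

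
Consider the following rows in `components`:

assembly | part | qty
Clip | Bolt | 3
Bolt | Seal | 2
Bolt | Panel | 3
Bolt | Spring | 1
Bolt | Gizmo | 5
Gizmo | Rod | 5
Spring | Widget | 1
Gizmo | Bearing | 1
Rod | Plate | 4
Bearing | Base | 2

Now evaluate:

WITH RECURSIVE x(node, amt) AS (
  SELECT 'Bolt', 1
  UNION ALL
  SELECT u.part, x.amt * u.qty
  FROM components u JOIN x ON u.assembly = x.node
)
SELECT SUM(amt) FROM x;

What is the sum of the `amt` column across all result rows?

153

Base: (Bolt, amt=1).
Iteration 1: components of {Bolt} -> Gizmo = 1*5 = 5, Panel = 1*3 = 3, Seal = 1*2 = 2, Spring = 1*1 = 1.
Iteration 2: components of {Gizmo,Panel,Seal,Spring} -> Bearing = 5*1 = 5, Rod = 5*5 = 25, Widget = 1*1 = 1.
Iteration 3: components of {Bearing,Rod,Widget} -> Base = 5*2 = 10, Plate = 25*4 = 100.
Iteration 4: no further components; recursion stops.
SUM(amt) = 1 + 2 + 3 + 1 + 5 + 1 + 25 + 5 + 100 + 10 = 153.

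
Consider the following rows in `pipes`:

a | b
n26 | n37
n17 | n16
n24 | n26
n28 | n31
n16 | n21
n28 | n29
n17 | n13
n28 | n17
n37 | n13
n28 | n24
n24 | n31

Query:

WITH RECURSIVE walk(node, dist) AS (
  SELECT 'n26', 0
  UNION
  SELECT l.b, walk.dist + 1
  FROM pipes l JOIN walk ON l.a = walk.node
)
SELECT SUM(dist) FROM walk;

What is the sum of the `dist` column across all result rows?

Base: (n26, dist=0).
Iteration 1: edges from {n26} -> (n37, dist=1).
Iteration 2: edges from {n37} -> (n13, dist=2).
Iteration 3: no outgoing edges from {n13}; recursion stops.
SUM(dist) = 0 + 1 + 2 = 3.

3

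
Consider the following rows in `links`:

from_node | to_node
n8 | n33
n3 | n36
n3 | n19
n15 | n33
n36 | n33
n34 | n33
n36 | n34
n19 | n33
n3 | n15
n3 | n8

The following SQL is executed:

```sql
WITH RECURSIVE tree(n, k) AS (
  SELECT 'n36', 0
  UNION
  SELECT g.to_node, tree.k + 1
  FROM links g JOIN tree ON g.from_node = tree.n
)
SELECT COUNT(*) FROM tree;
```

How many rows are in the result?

4

Base: (n36, k=0).
Iteration 1: edges from {n36} -> (n33, k=1), (n34, k=1).
Iteration 2: edges from {n33,n34} -> (n33, k=2).
Iteration 3: no outgoing edges from {n33}; recursion stops.
Total rows emitted: 4.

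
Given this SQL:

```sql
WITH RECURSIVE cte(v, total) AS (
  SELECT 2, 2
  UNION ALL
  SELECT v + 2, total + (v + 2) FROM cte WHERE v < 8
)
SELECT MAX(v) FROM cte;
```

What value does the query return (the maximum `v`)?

8

Base: v=2, total=2.
Iteration 1: 2 < 8 holds -> v = 2 + 2 = 4, total = 2 + 4 = 6.
Iteration 2: 4 < 8 holds -> v = 4 + 2 = 6, total = 6 + 6 = 12.
Iteration 3: 6 < 8 holds -> v = 6 + 2 = 8, total = 12 + 8 = 20.
Iteration 4: 8 < 8 fails; recursion stops.
v values: 2, 4, 6, 8; the maximum is 8.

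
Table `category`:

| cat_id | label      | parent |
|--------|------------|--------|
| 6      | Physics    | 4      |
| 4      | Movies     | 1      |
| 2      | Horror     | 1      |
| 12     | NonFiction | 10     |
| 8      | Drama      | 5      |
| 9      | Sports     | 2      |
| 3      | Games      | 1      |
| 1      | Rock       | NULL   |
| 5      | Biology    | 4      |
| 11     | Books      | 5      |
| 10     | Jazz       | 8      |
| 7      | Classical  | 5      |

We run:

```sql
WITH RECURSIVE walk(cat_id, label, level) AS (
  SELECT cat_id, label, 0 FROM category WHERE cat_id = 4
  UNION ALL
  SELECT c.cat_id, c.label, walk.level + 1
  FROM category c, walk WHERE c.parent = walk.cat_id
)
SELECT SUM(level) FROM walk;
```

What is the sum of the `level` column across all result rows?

15

Base: cat_id=4 (Movies) at level 0.
Iteration 1: rows with parent in {4} -> Biology (id 5, level 1), Physics (id 6, level 1).
Iteration 2: rows with parent in {5,6} -> Classical (id 7, level 2), Drama (id 8, level 2), Books (id 11, level 2).
Iteration 3: rows with parent in {7,8,11} -> Jazz (id 10, level 3).
Iteration 4: rows with parent in {10} -> NonFiction (id 12, level 4).
Iteration 5: no rows with parent in {12}; recursion stops.
SUM(level) = 0 + 1 + 1 + 2 + 2 + 2 + 3 + 4 = 15.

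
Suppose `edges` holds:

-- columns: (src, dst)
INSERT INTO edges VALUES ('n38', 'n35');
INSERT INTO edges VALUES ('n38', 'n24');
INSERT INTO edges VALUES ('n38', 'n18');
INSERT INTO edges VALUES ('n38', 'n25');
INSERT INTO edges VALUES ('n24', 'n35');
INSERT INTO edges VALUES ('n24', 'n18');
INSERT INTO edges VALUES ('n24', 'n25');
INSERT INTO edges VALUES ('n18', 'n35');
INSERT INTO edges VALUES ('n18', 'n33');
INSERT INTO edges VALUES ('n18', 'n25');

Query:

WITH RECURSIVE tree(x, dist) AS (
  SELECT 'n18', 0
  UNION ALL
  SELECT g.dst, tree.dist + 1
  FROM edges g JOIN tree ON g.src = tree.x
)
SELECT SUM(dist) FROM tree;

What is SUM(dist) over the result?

3

Base: (n18, dist=0).
Iteration 1: edges from {n18} -> (n25, dist=1), (n33, dist=1), (n35, dist=1).
Iteration 2: no outgoing edges from {n25,n33,n35}; recursion stops.
SUM(dist) = 0 + 1 + 1 + 1 = 3.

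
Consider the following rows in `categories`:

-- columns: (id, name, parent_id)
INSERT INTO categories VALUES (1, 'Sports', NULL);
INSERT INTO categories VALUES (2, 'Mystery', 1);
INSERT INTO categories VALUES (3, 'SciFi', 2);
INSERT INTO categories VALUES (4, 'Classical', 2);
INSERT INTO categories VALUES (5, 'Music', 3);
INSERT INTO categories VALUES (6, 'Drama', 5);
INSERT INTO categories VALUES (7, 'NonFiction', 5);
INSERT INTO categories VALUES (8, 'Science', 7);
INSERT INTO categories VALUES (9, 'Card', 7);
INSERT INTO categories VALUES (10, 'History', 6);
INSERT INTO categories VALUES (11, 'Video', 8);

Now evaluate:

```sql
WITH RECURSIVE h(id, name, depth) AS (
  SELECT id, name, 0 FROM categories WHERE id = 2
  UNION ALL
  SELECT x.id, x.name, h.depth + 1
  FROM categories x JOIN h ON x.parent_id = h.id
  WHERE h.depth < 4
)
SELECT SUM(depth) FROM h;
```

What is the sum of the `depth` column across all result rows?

22

Base: id=2 (Mystery) at depth 0.
Iteration 1: rows with parent_id in {2} -> SciFi (id 3, depth 1), Classical (id 4, depth 1).
Iteration 2: rows with parent_id in {3,4} -> Music (id 5, depth 2).
Iteration 3: rows with parent_id in {5} -> Drama (id 6, depth 3), NonFiction (id 7, depth 3).
Iteration 4: rows with parent_id in {6,7} -> Science (id 8, depth 4), Card (id 9, depth 4), History (id 10, depth 4).
Iteration 5: depth < 4 fails for all current rows; recursion stops.
SUM(depth) = 0 + 1 + 1 + 2 + 3 + 3 + 4 + 4 + 4 = 22.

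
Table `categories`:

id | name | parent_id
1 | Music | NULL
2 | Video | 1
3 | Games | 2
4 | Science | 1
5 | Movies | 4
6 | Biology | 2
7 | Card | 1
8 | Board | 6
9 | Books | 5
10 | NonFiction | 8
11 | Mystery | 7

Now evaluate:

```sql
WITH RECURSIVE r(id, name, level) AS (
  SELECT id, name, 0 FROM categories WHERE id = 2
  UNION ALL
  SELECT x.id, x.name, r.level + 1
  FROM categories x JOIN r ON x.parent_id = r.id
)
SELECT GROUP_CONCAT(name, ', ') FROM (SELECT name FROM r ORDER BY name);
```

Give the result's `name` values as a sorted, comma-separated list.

Biology, Board, Games, NonFiction, Video

Base: id=2 (Video) at level 0.
Iteration 1: rows with parent_id in {2} -> Games (id 3, level 1), Biology (id 6, level 1).
Iteration 2: rows with parent_id in {3,6} -> Board (id 8, level 2).
Iteration 3: rows with parent_id in {8} -> NonFiction (id 10, level 3).
Iteration 4: no rows with parent_id in {10}; recursion stops.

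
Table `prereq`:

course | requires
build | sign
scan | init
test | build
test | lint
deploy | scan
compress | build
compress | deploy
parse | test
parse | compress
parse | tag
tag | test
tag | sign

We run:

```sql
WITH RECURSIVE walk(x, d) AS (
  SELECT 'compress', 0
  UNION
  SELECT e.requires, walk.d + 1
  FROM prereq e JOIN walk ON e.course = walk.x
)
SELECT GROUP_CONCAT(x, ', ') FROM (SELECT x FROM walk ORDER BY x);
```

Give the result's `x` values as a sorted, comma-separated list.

build, compress, deploy, init, scan, sign

Base: (compress, d=0).
Iteration 1: edges from {compress} -> (build, d=1), (deploy, d=1).
Iteration 2: edges from {build,deploy} -> (scan, d=2), (sign, d=2).
Iteration 3: edges from {scan,sign} -> (init, d=3).
Iteration 4: no outgoing edges from {init}; recursion stops.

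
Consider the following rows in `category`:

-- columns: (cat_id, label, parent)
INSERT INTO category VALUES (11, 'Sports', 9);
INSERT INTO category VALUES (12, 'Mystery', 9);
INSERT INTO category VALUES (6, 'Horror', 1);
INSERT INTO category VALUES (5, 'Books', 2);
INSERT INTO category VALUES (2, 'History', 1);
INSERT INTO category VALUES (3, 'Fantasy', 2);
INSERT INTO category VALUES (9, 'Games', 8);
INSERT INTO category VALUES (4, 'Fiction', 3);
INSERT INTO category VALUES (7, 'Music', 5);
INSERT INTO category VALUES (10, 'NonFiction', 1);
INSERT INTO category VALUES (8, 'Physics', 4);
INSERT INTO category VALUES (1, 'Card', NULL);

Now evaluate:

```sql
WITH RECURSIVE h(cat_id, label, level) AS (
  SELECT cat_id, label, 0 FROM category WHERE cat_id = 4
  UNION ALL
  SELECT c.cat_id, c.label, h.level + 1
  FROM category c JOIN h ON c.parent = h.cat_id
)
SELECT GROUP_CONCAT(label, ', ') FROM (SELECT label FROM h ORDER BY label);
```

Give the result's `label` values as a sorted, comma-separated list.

Fiction, Games, Mystery, Physics, Sports

Base: cat_id=4 (Fiction) at level 0.
Iteration 1: rows with parent in {4} -> Physics (id 8, level 1).
Iteration 2: rows with parent in {8} -> Games (id 9, level 2).
Iteration 3: rows with parent in {9} -> Sports (id 11, level 3), Mystery (id 12, level 3).
Iteration 4: no rows with parent in {11,12}; recursion stops.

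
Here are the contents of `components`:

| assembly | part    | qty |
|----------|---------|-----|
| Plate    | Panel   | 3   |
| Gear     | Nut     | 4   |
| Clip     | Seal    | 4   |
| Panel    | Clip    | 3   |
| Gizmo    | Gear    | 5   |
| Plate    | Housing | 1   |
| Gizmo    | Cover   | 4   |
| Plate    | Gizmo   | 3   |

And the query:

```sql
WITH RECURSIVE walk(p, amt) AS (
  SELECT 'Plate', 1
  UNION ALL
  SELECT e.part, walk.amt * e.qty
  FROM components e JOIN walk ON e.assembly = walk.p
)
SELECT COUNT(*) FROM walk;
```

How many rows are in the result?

9

Base: (Plate, amt=1).
Iteration 1: components of {Plate} -> Gizmo = 1*3 = 3, Housing = 1*1 = 1, Panel = 1*3 = 3.
Iteration 2: components of {Gizmo,Housing,Panel} -> Clip = 3*3 = 9, Cover = 3*4 = 12, Gear = 3*5 = 15.
Iteration 3: components of {Clip,Cover,Gear} -> Nut = 15*4 = 60, Seal = 9*4 = 36.
Iteration 4: no further components; recursion stops.
Total rows emitted: 9.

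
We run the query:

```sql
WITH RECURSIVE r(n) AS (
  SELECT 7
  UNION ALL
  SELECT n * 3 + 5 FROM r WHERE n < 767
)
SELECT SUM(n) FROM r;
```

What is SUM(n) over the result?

Base: n=7.
Iteration 1: 7 < 767 holds -> n = 7 * 3 + 5 = 26.
Iteration 2: 26 < 767 holds -> n = 26 * 3 + 5 = 83.
Iteration 3: 83 < 767 holds -> n = 83 * 3 + 5 = 254.
Iteration 4: 254 < 767 holds -> n = 254 * 3 + 5 = 767.
Iteration 5: 767 < 767 fails; recursion stops.
SUM(n) = 7 + 26 + 83 + 254 + 767 = 1137.

1137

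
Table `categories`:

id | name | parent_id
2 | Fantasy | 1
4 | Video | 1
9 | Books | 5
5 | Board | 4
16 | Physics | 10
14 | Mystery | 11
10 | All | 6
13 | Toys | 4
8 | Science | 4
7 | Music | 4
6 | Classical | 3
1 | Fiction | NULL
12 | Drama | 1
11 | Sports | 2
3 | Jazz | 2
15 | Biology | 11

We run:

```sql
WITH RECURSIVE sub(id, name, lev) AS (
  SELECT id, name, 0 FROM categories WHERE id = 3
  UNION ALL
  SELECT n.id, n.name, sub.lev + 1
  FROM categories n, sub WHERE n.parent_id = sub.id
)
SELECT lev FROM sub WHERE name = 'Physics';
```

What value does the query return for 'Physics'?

Base: id=3 (Jazz) at lev 0.
Iteration 1: rows with parent_id in {3} -> Classical (id 6, lev 1).
Iteration 2: rows with parent_id in {6} -> All (id 10, lev 2).
Iteration 3: rows with parent_id in {10} -> Physics (id 16, lev 3).
Iteration 4: no rows with parent_id in {16}; recursion stops.

3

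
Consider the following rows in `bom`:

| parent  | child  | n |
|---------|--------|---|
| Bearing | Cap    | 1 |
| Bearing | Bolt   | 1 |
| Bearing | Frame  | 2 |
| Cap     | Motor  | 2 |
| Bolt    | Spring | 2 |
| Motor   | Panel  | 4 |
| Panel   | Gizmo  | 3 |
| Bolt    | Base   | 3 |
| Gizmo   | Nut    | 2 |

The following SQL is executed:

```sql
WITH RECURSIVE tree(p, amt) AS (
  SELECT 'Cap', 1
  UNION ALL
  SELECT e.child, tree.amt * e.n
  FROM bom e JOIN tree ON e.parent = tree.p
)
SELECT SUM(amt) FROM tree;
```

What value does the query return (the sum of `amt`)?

Base: (Cap, amt=1).
Iteration 1: components of {Cap} -> Motor = 1*2 = 2.
Iteration 2: components of {Motor} -> Panel = 2*4 = 8.
Iteration 3: components of {Panel} -> Gizmo = 8*3 = 24.
Iteration 4: components of {Gizmo} -> Nut = 24*2 = 48.
Iteration 5: no further components; recursion stops.
SUM(amt) = 1 + 2 + 8 + 24 + 48 = 83.

83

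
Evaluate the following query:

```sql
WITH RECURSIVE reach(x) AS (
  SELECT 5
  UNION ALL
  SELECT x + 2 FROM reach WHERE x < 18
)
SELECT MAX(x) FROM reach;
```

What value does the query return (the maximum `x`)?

Base: x=5.
Iteration 1: 5 < 18 holds -> x = 5 + 2 = 7.
Iteration 2: 7 < 18 holds -> x = 7 + 2 = 9.
Iteration 3: 9 < 18 holds -> x = 9 + 2 = 11.
Iteration 4: 11 < 18 holds -> x = 11 + 2 = 13.
Iteration 5: 13 < 18 holds -> x = 13 + 2 = 15.
Iteration 6: 15 < 18 holds -> x = 15 + 2 = 17.
Iteration 7: 17 < 18 holds -> x = 17 + 2 = 19.
Iteration 8: 19 < 18 fails; recursion stops.
x values: 5, 7, 9, 11, 13, 15, 17, 19; the maximum is 19.

19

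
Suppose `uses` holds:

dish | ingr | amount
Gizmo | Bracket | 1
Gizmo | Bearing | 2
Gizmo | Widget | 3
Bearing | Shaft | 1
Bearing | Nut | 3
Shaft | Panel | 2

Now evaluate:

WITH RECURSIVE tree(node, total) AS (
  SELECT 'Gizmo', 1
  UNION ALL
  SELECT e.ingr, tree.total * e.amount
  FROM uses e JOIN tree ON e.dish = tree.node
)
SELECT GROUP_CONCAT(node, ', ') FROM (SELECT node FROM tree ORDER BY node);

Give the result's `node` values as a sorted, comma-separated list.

Bearing, Bracket, Gizmo, Nut, Panel, Shaft, Widget

Base: (Gizmo, total=1).
Iteration 1: components of {Gizmo} -> Bearing = 1*2 = 2, Bracket = 1*1 = 1, Widget = 1*3 = 3.
Iteration 2: components of {Bearing,Bracket,Widget} -> Nut = 2*3 = 6, Shaft = 2*1 = 2.
Iteration 3: components of {Nut,Shaft} -> Panel = 2*2 = 4.
Iteration 4: no further components; recursion stops.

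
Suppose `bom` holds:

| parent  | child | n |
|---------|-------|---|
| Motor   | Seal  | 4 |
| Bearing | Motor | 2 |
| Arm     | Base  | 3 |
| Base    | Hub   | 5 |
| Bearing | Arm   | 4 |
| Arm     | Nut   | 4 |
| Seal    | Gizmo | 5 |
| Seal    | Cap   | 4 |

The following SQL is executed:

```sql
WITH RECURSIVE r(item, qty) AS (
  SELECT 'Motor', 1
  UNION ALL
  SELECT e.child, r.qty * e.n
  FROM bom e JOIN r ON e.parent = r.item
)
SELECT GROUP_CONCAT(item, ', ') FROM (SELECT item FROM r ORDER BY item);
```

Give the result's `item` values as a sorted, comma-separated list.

Base: (Motor, qty=1).
Iteration 1: components of {Motor} -> Seal = 1*4 = 4.
Iteration 2: components of {Seal} -> Cap = 4*4 = 16, Gizmo = 4*5 = 20.
Iteration 3: no further components; recursion stops.

Cap, Gizmo, Motor, Seal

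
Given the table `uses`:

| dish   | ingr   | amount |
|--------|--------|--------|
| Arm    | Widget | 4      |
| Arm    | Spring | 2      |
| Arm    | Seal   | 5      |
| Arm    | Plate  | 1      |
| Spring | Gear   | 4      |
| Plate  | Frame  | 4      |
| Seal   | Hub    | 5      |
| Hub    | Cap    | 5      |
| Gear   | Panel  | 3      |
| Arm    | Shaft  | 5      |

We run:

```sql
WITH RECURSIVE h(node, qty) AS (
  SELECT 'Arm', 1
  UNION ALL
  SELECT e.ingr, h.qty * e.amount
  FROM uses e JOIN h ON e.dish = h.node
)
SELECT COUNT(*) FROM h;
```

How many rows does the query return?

Base: (Arm, qty=1).
Iteration 1: components of {Arm} -> Plate = 1*1 = 1, Seal = 1*5 = 5, Shaft = 1*5 = 5, Spring = 1*2 = 2, Widget = 1*4 = 4.
Iteration 2: components of {Plate,Seal,Shaft,Spring,Widget} -> Frame = 1*4 = 4, Gear = 2*4 = 8, Hub = 5*5 = 25.
Iteration 3: components of {Frame,Gear,Hub} -> Cap = 25*5 = 125, Panel = 8*3 = 24.
Iteration 4: no further components; recursion stops.
Total rows emitted: 11.

11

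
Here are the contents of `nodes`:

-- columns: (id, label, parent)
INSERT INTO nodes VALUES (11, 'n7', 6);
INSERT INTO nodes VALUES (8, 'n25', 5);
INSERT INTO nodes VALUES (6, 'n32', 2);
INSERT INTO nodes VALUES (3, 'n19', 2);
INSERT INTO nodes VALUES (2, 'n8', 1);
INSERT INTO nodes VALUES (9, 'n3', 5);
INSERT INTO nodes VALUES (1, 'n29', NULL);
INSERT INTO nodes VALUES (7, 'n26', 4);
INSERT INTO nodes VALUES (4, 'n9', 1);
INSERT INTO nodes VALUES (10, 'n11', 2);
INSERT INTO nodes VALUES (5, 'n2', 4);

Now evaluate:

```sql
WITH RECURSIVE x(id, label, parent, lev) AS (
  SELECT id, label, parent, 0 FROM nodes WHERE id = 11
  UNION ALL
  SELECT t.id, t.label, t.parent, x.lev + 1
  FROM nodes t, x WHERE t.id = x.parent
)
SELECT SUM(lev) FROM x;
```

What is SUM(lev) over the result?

6

Base: id=11 (n7), parent=6, lev 0.
Iteration 1: join on id=6 -> n32 (id 6, parent=2, lev 1).
Iteration 2: join on id=2 -> n8 (id 2, parent=1, lev 2).
Iteration 3: join on id=1 -> n29 (id 1, parent=NULL, lev 3).
Iteration 4: parent is NULL; no match; recursion stops.
SUM(lev) = 0 + 1 + 2 + 3 = 6.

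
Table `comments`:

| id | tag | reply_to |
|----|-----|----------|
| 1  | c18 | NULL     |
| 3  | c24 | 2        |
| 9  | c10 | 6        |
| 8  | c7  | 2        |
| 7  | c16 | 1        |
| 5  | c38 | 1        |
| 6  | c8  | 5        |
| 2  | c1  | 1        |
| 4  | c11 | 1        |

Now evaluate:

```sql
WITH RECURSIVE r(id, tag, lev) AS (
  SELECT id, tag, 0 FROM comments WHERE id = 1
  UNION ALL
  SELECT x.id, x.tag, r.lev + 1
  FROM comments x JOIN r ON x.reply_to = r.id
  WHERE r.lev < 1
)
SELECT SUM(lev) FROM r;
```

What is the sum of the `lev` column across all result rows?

Base: id=1 (c18) at lev 0.
Iteration 1: rows with reply_to in {1} -> c1 (id 2, lev 1), c11 (id 4, lev 1), c38 (id 5, lev 1), c16 (id 7, lev 1).
Iteration 2: lev < 1 fails for all current rows; recursion stops.
SUM(lev) = 0 + 1 + 1 + 1 + 1 = 4.

4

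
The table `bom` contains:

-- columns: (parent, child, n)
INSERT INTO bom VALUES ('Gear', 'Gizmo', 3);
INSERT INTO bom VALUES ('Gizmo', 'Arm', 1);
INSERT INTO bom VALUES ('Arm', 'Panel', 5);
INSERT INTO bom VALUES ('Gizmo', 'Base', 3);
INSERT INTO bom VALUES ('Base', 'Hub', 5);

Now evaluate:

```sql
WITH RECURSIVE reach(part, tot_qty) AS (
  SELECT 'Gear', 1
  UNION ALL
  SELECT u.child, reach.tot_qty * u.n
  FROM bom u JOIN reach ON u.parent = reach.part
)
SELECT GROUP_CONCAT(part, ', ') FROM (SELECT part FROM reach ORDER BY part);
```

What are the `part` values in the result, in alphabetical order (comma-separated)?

Base: (Gear, tot_qty=1).
Iteration 1: components of {Gear} -> Gizmo = 1*3 = 3.
Iteration 2: components of {Gizmo} -> Arm = 3*1 = 3, Base = 3*3 = 9.
Iteration 3: components of {Arm,Base} -> Hub = 9*5 = 45, Panel = 3*5 = 15.
Iteration 4: no further components; recursion stops.

Arm, Base, Gear, Gizmo, Hub, Panel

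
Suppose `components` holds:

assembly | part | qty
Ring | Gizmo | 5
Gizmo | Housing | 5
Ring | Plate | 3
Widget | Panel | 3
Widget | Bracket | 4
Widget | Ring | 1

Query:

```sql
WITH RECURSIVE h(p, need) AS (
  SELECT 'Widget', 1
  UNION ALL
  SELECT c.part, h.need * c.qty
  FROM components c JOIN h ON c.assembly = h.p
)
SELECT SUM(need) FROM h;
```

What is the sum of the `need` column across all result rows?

42

Base: (Widget, need=1).
Iteration 1: components of {Widget} -> Bracket = 1*4 = 4, Panel = 1*3 = 3, Ring = 1*1 = 1.
Iteration 2: components of {Bracket,Panel,Ring} -> Gizmo = 1*5 = 5, Plate = 1*3 = 3.
Iteration 3: components of {Gizmo,Plate} -> Housing = 5*5 = 25.
Iteration 4: no further components; recursion stops.
SUM(need) = 1 + 4 + 1 + 3 + 3 + 5 + 25 = 42.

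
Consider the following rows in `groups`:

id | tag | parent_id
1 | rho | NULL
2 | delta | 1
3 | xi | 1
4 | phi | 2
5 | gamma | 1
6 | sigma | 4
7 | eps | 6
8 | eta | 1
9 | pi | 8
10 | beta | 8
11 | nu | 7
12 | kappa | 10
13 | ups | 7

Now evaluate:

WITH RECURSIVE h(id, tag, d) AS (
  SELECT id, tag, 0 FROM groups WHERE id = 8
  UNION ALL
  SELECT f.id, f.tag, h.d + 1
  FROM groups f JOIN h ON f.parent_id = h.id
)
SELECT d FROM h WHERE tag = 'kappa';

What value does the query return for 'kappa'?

Base: id=8 (eta) at d 0.
Iteration 1: rows with parent_id in {8} -> pi (id 9, d 1), beta (id 10, d 1).
Iteration 2: rows with parent_id in {9,10} -> kappa (id 12, d 2).
Iteration 3: no rows with parent_id in {12}; recursion stops.

2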